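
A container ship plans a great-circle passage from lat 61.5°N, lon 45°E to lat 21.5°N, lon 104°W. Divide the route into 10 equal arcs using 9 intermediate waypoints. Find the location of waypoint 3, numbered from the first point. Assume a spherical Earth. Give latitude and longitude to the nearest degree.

≈ lat 77°N, lon 30°W

Write both endpoints as unit vectors p₁, p₂ with components (cos φ cos λ, cos φ sin λ, sin φ).
The central angle between the endpoints is δ = arccos(p₁·p₂) ≈ 1.629 rad (93.4°).
Interpolate at f = 3/10 with slerp weights a = sin((1−f)δ)/sin δ ≈ 0.910, b = sin(fδ)/sin δ ≈ 0.470.
p = a·p₁ + b·p₂ ≈ (0.201, -0.117, 0.972); φ = arcsin(p_z) ≈ 76.52°, λ = atan2(p_y, p_x) ≈ -30.26°.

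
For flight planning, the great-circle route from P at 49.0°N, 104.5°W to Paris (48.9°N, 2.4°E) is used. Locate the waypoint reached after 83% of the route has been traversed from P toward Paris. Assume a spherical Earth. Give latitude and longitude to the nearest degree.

Convert each endpoint to a unit vector on the sphere (x = cos φ cos λ, y = cos φ sin λ, z = sin φ).
The central angle between the endpoints is δ = arccos(p₁·p₂) ≈ 1.111 rad (63.7°).
Interpolate at f = 0.83 with slerp weights a = sin((1−f)δ)/sin δ ≈ 0.210, b = sin(fδ)/sin δ ≈ 0.889.
p = a·p₁ + b·p₂ ≈ (0.550, -0.109, 0.828); φ = arcsin(p_z) ≈ 55.92°, λ = atan2(p_y, p_x) ≈ -11.18°.

≈ 56°N, 11°W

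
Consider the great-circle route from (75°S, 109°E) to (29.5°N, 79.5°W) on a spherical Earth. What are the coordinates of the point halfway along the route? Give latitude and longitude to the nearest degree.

Write both endpoints as unit vectors p₁, p₂ with components (cos φ cos λ, cos φ sin λ, sin φ).
The central angle between the endpoints is δ = arccos(p₁·p₂) ≈ 2.344 rad (134.3°).
Interpolate at f = 1/2 with slerp weights a = sin((1−f)δ)/sin δ ≈ 1.288, b = sin(fδ)/sin δ ≈ 1.288.
p = a·p₁ + b·p₂ ≈ (0.096, -0.787, -0.610); φ = arcsin(p_z) ≈ -37.57°, λ = atan2(p_y, p_x) ≈ -83.06°.

≈ (38°S, 83°W)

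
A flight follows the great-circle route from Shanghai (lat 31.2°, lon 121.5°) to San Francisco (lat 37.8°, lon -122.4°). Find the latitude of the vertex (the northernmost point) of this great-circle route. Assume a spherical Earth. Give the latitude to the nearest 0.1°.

≈ 52.6°

The great circle lies in the plane with unit normal n̂ = (p₁ × p₂)/|p₁ × p₂|.
Here n̂_z ≈ +0.607; the vertex latitude is φ_max = arccos|n̂_z| ≈ 52.6°.
Check via Clairaut: cos φ_max = |cos φ₁| · sin C = cos(31.2°)·sin(45.2°) ≈ 0.607, again giving ≈ 52.6°.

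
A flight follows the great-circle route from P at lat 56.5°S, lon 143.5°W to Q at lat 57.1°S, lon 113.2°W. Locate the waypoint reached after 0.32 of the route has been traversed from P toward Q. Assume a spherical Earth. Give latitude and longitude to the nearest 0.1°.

≈ lat 57.5°S, lon 134.0°W

Write both endpoints as unit vectors p₁, p₂ with components (cos φ cos λ, cos φ sin λ, sin φ).
The central angle between the endpoints is δ = arccos(p₁·p₂) ≈ 0.287 rad (16.5°).
Interpolate at f = 0.32 with slerp weights a = sin((1−f)δ)/sin δ ≈ 0.685, b = sin(fδ)/sin δ ≈ 0.324.
p = a·p₁ + b·p₂ ≈ (-0.373, -0.387, -0.843); φ = arcsin(p_z) ≈ -57.49°, λ = atan2(p_y, p_x) ≈ -133.99°.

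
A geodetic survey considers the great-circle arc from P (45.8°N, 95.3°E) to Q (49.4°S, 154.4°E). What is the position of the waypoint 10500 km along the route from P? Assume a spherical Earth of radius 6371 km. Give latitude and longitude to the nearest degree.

The haversine formula gives a central angle δ ≈ 1.887 rad (108.1°) between the endpoints. The total great-circle distance is δ·R ≈ 1.887 × 6371 ≈ 12025 km, so the target fraction is f = 10500/12025 ≈ 0.873.
Interpolate at f ≈ 0.873 with slerp weights a = sin((1−f)δ)/sin δ ≈ 0.249, b = sin(fδ)/sin δ ≈ 1.049.
p = a·p₁ + b·p₂ ≈ (-0.632, 0.468, -0.618); φ = arcsin(p_z) ≈ -38.15°, λ = atan2(p_y, p_x) ≈ 143.46°.

≈ (38°S, 143°E)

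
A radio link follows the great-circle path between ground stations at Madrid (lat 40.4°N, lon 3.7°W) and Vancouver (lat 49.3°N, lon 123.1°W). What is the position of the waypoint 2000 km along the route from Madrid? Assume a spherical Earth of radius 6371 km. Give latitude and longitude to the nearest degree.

≈ lat 54°N, lon 22°W

From cos δ = sin φ₁ sin φ₂ + cos φ₁ cos φ₂ cos Δλ, the central angle is δ ≈ 1.321 rad (75.7°). The total great-circle distance is δ·R ≈ 1.321 × 6371 ≈ 8414 km, so the target fraction is f = 2000/8414 ≈ 0.238.
Interpolate at f ≈ 0.238 with slerp weights a = sin((1−f)δ)/sin δ ≈ 0.872, b = sin(fδ)/sin δ ≈ 0.319.
p = a·p₁ + b·p₂ ≈ (0.549, -0.217, 0.807); φ = arcsin(p_z) ≈ 53.80°, λ = atan2(p_y, p_x) ≈ -21.55°.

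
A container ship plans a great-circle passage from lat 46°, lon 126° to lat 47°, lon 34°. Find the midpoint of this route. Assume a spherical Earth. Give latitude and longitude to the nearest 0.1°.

≈ lat 56.6°, lon 80.5°

Convert each endpoint to a unit vector on the sphere (x = cos φ cos λ, y = cos φ sin λ, z = sin φ).
The central angle between the endpoints is δ = arccos(p₁·p₂) ≈ 1.036 rad (59.4°).
Interpolate at f = 1/2 with slerp weights a = sin((1−f)δ)/sin δ ≈ 0.576, b = sin(fδ)/sin δ ≈ 0.576.
p = a·p₁ + b·p₂ ≈ (0.090, 0.543, 0.835); φ = arcsin(p_z) ≈ 56.61°, λ = atan2(p_y, p_x) ≈ 80.55°.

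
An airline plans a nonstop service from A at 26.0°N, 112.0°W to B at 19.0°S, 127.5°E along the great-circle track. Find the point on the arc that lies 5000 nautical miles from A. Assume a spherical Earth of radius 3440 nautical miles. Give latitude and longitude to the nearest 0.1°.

≈ 2.2°S, 166.6°E

From cos δ = sin φ₁ sin φ₂ + cos φ₁ cos φ₂ cos Δλ, the central angle is δ ≈ 2.182 rad (125.0°). The total great-circle distance is δ·R ≈ 2.182 × 3440 ≈ 7507 nmi, so the target fraction is f = 5000/7507 ≈ 0.666.
Interpolate at f ≈ 0.666 with slerp weights a = sin((1−f)δ)/sin δ ≈ 0.813, b = sin(fδ)/sin δ ≈ 1.213.
p = a·p₁ + b·p₂ ≈ (-0.972, 0.232, -0.038); φ = arcsin(p_z) ≈ -2.20°, λ = atan2(p_y, p_x) ≈ 166.57°.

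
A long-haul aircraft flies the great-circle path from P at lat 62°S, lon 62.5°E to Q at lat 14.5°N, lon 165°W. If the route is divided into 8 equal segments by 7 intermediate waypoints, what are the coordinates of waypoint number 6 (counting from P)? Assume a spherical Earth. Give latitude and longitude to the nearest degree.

≈ lat 13°S, lon 177°W

Convert each endpoint to a unit vector on the sphere (x = cos φ cos λ, y = cos φ sin λ, z = sin φ).
The central angle between the endpoints is δ = arccos(p₁·p₂) ≈ 2.127 rad (121.9°).
Interpolate at f = 6/8 with slerp weights a = sin((1−f)δ)/sin δ ≈ 0.597, b = sin(fδ)/sin δ ≈ 1.177.
p = a·p₁ + b·p₂ ≈ (-0.971, -0.046, -0.232); φ = arcsin(p_z) ≈ -13.44°, λ = atan2(p_y, p_x) ≈ -177.27°.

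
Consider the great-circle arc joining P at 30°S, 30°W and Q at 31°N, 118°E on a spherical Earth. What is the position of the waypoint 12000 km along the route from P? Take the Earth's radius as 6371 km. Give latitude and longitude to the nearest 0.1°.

Convert each endpoint to a unit vector on the sphere (x = cos φ cos λ, y = cos φ sin λ, z = sin φ).
The central angle between the endpoints is δ = arccos(p₁·p₂) ≈ 2.662 rad (152.5°). The total great-circle distance is δ·R ≈ 2.662 × 6371 ≈ 16958 km, so the target fraction is f = 12000/16958 ≈ 0.708.
Interpolate at f ≈ 0.708 with slerp weights a = sin((1−f)δ)/sin δ ≈ 1.521, b = sin(fδ)/sin δ ≈ 2.061.
p = a·p₁ + b·p₂ ≈ (0.311, 0.901, 0.301); φ = arcsin(p_z) ≈ 17.53°, λ = atan2(p_y, p_x) ≈ 70.96°.

≈ 17.5°N, 71.0°E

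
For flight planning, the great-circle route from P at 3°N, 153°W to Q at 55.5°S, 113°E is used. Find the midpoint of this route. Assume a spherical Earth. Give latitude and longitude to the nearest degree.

≈ 35°S, 176°E

Convert each endpoint to a unit vector on the sphere (x = cos φ cos λ, y = cos φ sin λ, z = sin φ).
The central angle between the endpoints is δ = arccos(p₁·p₂) ≈ 1.653 rad (94.7°).
Interpolate at f = 1/2 with slerp weights a = sin((1−f)δ)/sin δ ≈ 0.738, b = sin(fδ)/sin δ ≈ 0.738.
p = a·p₁ + b·p₂ ≈ (-0.820, 0.050, -0.570); φ = arcsin(p_z) ≈ -34.73°, λ = atan2(p_y, p_x) ≈ 176.50°.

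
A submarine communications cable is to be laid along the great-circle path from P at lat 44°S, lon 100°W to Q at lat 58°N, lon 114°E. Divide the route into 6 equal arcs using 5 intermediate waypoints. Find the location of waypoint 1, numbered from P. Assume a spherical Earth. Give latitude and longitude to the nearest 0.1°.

Convert each endpoint to a unit vector on the sphere (x = cos φ cos λ, y = cos φ sin λ, z = sin φ).
The central angle between the endpoints is δ = arccos(p₁·p₂) ≈ 2.702 rad (154.8°).
Interpolate at f = 1/6 with slerp weights a = sin((1−f)δ)/sin δ ≈ 1.827, b = sin(fδ)/sin δ ≈ 1.024.
p = a·p₁ + b·p₂ ≈ (-0.449, -0.799, -0.401); φ = arcsin(p_z) ≈ -23.63°, λ = atan2(p_y, p_x) ≈ -119.34°.

≈ lat 23.6°S, lon 119.3°W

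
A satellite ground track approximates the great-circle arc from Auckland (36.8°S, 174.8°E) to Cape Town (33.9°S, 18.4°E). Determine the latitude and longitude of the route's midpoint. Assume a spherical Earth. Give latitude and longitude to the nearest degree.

From cos δ = sin φ₁ sin φ₂ + cos φ₁ cos φ₂ cos Δλ, the central angle is δ ≈ 1.849 rad (106.0°).
Interpolate at f = 1/2 with slerp weights a = sin((1−f)δ)/sin δ ≈ 0.830, b = sin(fδ)/sin δ ≈ 0.830.
p = a·p₁ + b·p₂ ≈ (-0.008, 0.278, -0.961); φ = arcsin(p_z) ≈ -73.86°, λ = atan2(p_y, p_x) ≈ 91.69°.

≈ 74°S, 92°E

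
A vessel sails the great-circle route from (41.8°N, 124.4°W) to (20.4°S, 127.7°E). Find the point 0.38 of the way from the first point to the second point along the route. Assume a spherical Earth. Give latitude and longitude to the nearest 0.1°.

Convert each endpoint to a unit vector on the sphere (x = cos φ cos λ, y = cos φ sin λ, z = sin φ).
The central angle between the endpoints is δ = arccos(p₁·p₂) ≈ 2.034 rad (116.6°).
Interpolate at f = 0.38 with slerp weights a = sin((1−f)δ)/sin δ ≈ 1.065, b = sin(fδ)/sin δ ≈ 0.781.
p = a·p₁ + b·p₂ ≈ (-0.896, -0.076, 0.438); φ = arcsin(p_z) ≈ 25.95°, λ = atan2(p_y, p_x) ≈ -175.15°.

≈ (26.0°N, 175.1°W)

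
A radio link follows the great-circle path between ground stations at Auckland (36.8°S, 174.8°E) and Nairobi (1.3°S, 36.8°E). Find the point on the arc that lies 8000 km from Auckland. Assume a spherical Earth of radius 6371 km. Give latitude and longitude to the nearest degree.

≈ 38°S, 79°E

Write both endpoints as unit vectors p₁, p₂ with components (cos φ cos λ, cos φ sin λ, sin φ).
The central angle between the endpoints is δ = arccos(p₁·p₂) ≈ 2.191 rad (125.5°). The total great-circle distance is δ·R ≈ 2.191 × 6371 ≈ 13960 km, so the target fraction is f = 8000/13960 ≈ 0.573.
Interpolate at f ≈ 0.573 with slerp weights a = sin((1−f)δ)/sin δ ≈ 0.989, b = sin(fδ)/sin δ ≈ 1.168.
p = a·p₁ + b·p₂ ≈ (0.147, 0.772, -0.619); φ = arcsin(p_z) ≈ -38.25°, λ = atan2(p_y, p_x) ≈ 79.24°.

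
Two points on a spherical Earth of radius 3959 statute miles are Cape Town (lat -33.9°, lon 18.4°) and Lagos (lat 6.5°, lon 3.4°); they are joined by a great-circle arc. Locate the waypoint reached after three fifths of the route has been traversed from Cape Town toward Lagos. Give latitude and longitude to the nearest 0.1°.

Write both endpoints as unit vectors p₁, p₂ with components (cos φ cos λ, cos φ sin λ, sin φ).
The central angle between the endpoints is δ = arccos(p₁·p₂) ≈ 0.747 rad (42.8°).
Interpolate at f = 3/5 with slerp weights a = sin((1−f)δ)/sin δ ≈ 0.433, b = sin(fδ)/sin δ ≈ 0.638.
p = a·p₁ + b·p₂ ≈ (0.974, 0.151, -0.169); φ = arcsin(p_z) ≈ -9.76°, λ = atan2(p_y, p_x) ≈ 8.82°.

≈ lat -9.8°, lon 8.8°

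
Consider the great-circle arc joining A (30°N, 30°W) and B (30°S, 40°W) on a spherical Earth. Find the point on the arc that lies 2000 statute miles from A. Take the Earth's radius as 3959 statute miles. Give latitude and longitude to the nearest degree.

The haversine formula gives a central angle δ ≈ 1.060 rad (60.8°) between the endpoints. The total great-circle distance is δ·R ≈ 1.060 × 3959 ≈ 4198 mi, so the target fraction is f = 2000/4198 ≈ 0.476.
Interpolate at f ≈ 0.476 with slerp weights a = sin((1−f)δ)/sin δ ≈ 0.604, b = sin(fδ)/sin δ ≈ 0.555.
p = a·p₁ + b·p₂ ≈ (0.821, -0.570, 0.025); φ = arcsin(p_z) ≈ 1.41°, λ = atan2(p_y, p_x) ≈ -34.79°.

≈ (1°N, 35°W)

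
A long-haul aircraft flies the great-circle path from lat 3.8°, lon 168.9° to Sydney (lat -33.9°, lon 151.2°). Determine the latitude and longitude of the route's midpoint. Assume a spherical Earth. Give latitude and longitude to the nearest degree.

Convert each endpoint to a unit vector on the sphere (x = cos φ cos λ, y = cos φ sin λ, z = sin φ).
The central angle between the endpoints is δ = arccos(p₁·p₂) ≈ 0.720 rad (41.2°).
Interpolate at f = 1/2 with slerp weights a = sin((1−f)δ)/sin δ ≈ 0.534, b = sin(fδ)/sin δ ≈ 0.534.
p = a·p₁ + b·p₂ ≈ (-0.912, 0.316, -0.263); φ = arcsin(p_z) ≈ -15.22°, λ = atan2(p_y, p_x) ≈ 160.87°.

≈ lat -15°, lon 161°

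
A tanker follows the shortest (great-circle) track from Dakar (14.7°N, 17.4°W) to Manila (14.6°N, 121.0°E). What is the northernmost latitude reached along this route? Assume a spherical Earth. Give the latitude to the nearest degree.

The great circle lies in the plane with unit normal n̂ = (p₁ × p₂)/|p₁ × p₂|.
Here n̂_z ≈ +0.805; the vertex latitude is φ_max = arccos|n̂_z| ≈ 36.4°.
Check via Clairaut: cos φ_max = |cos φ₁| · sin C = cos(14.7°)·sin(56.4°) ≈ 0.805, again giving ≈ 36.4°.

≈ 36°N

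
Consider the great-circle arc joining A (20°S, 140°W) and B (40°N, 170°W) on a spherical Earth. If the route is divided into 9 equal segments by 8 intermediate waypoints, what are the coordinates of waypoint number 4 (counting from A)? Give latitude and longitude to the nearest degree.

The haversine formula gives a central angle δ ≈ 1.155 rad (66.2°) between the endpoints.
Interpolate at f = 4/9 with slerp weights a = sin((1−f)δ)/sin δ ≈ 0.654, b = sin(fδ)/sin δ ≈ 0.537.
p = a·p₁ + b·p₂ ≈ (-0.876, -0.467, 0.121); φ = arcsin(p_z) ≈ 6.97°, λ = atan2(p_y, p_x) ≈ -151.96°.

≈ (7°N, 152°W)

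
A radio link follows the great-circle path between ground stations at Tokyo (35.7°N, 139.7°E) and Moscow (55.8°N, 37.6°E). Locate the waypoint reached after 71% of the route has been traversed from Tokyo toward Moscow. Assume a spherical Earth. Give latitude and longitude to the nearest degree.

The haversine formula gives a central angle δ ≈ 1.173 rad (67.2°) between the endpoints.
Interpolate at f = 0.71 with slerp weights a = sin((1−f)δ)/sin δ ≈ 0.362, b = sin(fδ)/sin δ ≈ 0.803.
p = a·p₁ + b·p₂ ≈ (0.133, 0.465, 0.875); φ = arcsin(p_z) ≈ 61.05°, λ = atan2(p_y, p_x) ≈ 74.02°.

≈ (61°N, 74°E)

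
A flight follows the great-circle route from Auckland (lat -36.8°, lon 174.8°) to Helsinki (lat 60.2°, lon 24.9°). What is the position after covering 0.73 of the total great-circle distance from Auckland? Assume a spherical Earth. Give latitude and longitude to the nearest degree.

Convert each endpoint to a unit vector on the sphere (x = cos φ cos λ, y = cos φ sin λ, z = sin φ).
The central angle between the endpoints is δ = arccos(p₁·p₂) ≈ 2.614 rad (149.8°).
Interpolate at f = 0.73 with slerp weights a = sin((1−f)δ)/sin δ ≈ 1.289, b = sin(fδ)/sin δ ≈ 1.875.
p = a·p₁ + b·p₂ ≈ (-0.183, 0.486, 0.855); φ = arcsin(p_z) ≈ 58.74°, λ = atan2(p_y, p_x) ≈ 110.60°.

≈ lat 59°, lon 111°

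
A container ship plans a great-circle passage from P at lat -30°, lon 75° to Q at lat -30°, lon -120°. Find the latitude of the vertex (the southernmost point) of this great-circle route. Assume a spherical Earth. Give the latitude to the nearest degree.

The great circle lies in the plane with unit normal n̂ = (p₁ × p₂)/|p₁ × p₂|.
Here n̂_z ≈ +0.221; the vertex latitude is φ_max = arccos|n̂_z| ≈ 77.3°.
Check via Clairaut: cos φ_max = |cos φ₁| · sin C = cos(30.0°)·sin(165.2°) ≈ 0.221, again giving ≈ 77.3°.

≈ -77°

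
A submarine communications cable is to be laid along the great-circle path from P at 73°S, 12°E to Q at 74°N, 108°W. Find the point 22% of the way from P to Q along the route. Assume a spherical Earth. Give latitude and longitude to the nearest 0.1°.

Write both endpoints as unit vectors p₁, p₂ with components (cos φ cos λ, cos φ sin λ, sin φ).
The central angle between the endpoints is δ = arccos(p₁·p₂) ≈ 2.856 rad (163.6°).
Interpolate at f = 0.22 with slerp weights a = sin((1−f)δ)/sin δ ≈ 2.813, b = sin(fδ)/sin δ ≈ 2.088.
p = a·p₁ + b·p₂ ≈ (0.626, -0.376, -0.683); φ = arcsin(p_z) ≈ -43.04°, λ = atan2(p_y, p_x) ≈ -31.00°.

≈ 43.0°S, 31.0°W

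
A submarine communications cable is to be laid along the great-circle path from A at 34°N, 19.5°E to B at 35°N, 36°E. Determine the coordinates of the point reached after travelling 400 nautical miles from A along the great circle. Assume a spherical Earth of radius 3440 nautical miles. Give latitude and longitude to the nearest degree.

The haversine formula gives a central angle δ ≈ 0.238 rad (13.6°) between the endpoints. The total great-circle distance is δ·R ≈ 0.238 × 3440 ≈ 818 nmi, so the target fraction is f = 400/818 ≈ 0.489.
Interpolate at f ≈ 0.489 with slerp weights a = sin((1−f)δ)/sin δ ≈ 0.514, b = sin(fδ)/sin δ ≈ 0.493.
p = a·p₁ + b·p₂ ≈ (0.729, 0.380, 0.570); φ = arcsin(p_z) ≈ 34.77°, λ = atan2(p_y, p_x) ≈ 27.52°.

≈ 35°N, 28°E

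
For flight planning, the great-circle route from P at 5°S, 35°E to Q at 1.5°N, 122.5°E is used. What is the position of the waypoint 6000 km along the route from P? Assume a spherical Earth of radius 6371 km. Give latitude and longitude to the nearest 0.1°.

≈ 1.6°S, 89.0°E

Write both endpoints as unit vectors p₁, p₂ with components (cos φ cos λ, cos φ sin λ, sin φ).
The central angle between the endpoints is δ = arccos(p₁·p₂) ≈ 1.530 rad (87.6°). The total great-circle distance is δ·R ≈ 1.530 × 6371 ≈ 9745 km, so the target fraction is f = 6000/9745 ≈ 0.616.
Interpolate at f ≈ 0.616 with slerp weights a = sin((1−f)δ)/sin δ ≈ 0.555, b = sin(fδ)/sin δ ≈ 0.809.
p = a·p₁ + b·p₂ ≈ (0.018, 0.999, -0.027); φ = arcsin(p_z) ≈ -1.56°, λ = atan2(p_y, p_x) ≈ 88.95°.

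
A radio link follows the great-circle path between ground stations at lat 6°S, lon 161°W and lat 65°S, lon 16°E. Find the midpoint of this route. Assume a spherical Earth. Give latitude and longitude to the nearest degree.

≈ lat 60°S, lon 159°W

The haversine formula gives a central angle δ ≈ 1.902 rad (109.0°) between the endpoints.
Interpolate at f = 1/2 with slerp weights a = sin((1−f)δ)/sin δ ≈ 0.861, b = sin(fδ)/sin δ ≈ 0.861.
p = a·p₁ + b·p₂ ≈ (-0.460, -0.178, -0.870); φ = arcsin(p_z) ≈ -60.46°, λ = atan2(p_y, p_x) ≈ -158.79°.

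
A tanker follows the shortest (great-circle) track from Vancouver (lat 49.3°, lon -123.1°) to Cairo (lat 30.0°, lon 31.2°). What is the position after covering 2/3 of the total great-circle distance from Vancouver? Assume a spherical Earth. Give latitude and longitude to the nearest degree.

The haversine formula gives a central angle δ ≈ 1.701 rad (97.5°) between the endpoints.
Interpolate at f = 2/3 with slerp weights a = sin((1−f)δ)/sin δ ≈ 0.542, b = sin(fδ)/sin δ ≈ 0.914.
p = a·p₁ + b·p₂ ≈ (0.484, 0.114, 0.868); φ = arcsin(p_z) ≈ 60.18°, λ = atan2(p_y, p_x) ≈ 13.26°.

≈ lat 60°, lon 13°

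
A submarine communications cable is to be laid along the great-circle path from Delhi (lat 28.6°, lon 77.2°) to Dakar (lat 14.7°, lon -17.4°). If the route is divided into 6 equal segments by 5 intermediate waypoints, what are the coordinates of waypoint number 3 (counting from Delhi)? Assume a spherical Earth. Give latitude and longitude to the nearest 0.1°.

Write both endpoints as unit vectors p₁, p₂ with components (cos φ cos λ, cos φ sin λ, sin φ).
The central angle between the endpoints is δ = arccos(p₁·p₂) ≈ 1.517 rad (86.9°).
Interpolate at f = 3/6 with slerp weights a = sin((1−f)δ)/sin δ ≈ 0.689, b = sin(fδ)/sin δ ≈ 0.689.
p = a·p₁ + b·p₂ ≈ (0.770, 0.391, 0.505); φ = arcsin(p_z) ≈ 30.31°, λ = atan2(p_y, p_x) ≈ 26.90°.

≈ lat 30.3°, lon 26.9°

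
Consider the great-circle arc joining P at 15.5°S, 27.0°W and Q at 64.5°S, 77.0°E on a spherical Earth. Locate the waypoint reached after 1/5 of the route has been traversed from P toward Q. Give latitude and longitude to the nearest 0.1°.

≈ 30.2°S, 19.1°W

Convert each endpoint to a unit vector on the sphere (x = cos φ cos λ, y = cos φ sin λ, z = sin φ).
The central angle between the endpoints is δ = arccos(p₁·p₂) ≈ 1.429 rad (81.9°).
Interpolate at f = 1/5 with slerp weights a = sin((1−f)δ)/sin δ ≈ 0.919, b = sin(fδ)/sin δ ≈ 0.285.
p = a·p₁ + b·p₂ ≈ (0.817, -0.283, -0.503); φ = arcsin(p_z) ≈ -30.18°, λ = atan2(p_y, p_x) ≈ -19.09°.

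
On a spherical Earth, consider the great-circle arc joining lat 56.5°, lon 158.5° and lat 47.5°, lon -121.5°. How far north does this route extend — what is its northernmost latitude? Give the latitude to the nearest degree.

The great circle lies in the plane with unit normal n̂ = (p₁ × p₂)/|p₁ × p₂|.
Here n̂_z ≈ +0.501; the vertex latitude is φ_max = arccos|n̂_z| ≈ 60.0°.
Check via Clairaut: cos φ_max = |cos φ₁| · sin C = cos(56.5°)·sin(65.1°) ≈ 0.501, again giving ≈ 60.0°.

≈ 60°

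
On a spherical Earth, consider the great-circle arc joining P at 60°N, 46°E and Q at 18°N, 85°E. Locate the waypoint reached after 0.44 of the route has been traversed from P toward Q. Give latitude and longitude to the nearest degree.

≈ 43°N, 70°E

The haversine formula gives a central angle δ ≈ 0.880 rad (50.4°) between the endpoints.
Interpolate at f = 0.44 with slerp weights a = sin((1−f)δ)/sin δ ≈ 0.614, b = sin(fδ)/sin δ ≈ 0.490.
p = a·p₁ + b·p₂ ≈ (0.254, 0.685, 0.683); φ = arcsin(p_z) ≈ 43.08°, λ = atan2(p_y, p_x) ≈ 69.67°.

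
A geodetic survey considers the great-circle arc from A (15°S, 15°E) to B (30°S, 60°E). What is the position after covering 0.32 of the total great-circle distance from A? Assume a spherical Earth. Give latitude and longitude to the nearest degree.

≈ (21°S, 28°E)

Write both endpoints as unit vectors p₁, p₂ with components (cos φ cos λ, cos φ sin λ, sin φ).
The central angle between the endpoints is δ = arccos(p₁·p₂) ≈ 0.766 rad (43.9°).
Interpolate at f = 0.32 with slerp weights a = sin((1−f)δ)/sin δ ≈ 0.718, b = sin(fδ)/sin δ ≈ 0.350.
p = a·p₁ + b·p₂ ≈ (0.821, 0.442, -0.361); φ = arcsin(p_z) ≈ -21.15°, λ = atan2(p_y, p_x) ≈ 28.29°.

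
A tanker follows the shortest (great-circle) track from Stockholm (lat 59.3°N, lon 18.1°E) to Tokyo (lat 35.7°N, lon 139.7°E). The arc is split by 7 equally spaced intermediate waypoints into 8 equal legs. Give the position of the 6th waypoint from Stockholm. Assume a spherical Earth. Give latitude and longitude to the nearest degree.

≈ lat 51°N, lon 126°E

Convert each endpoint to a unit vector on the sphere (x = cos φ cos λ, y = cos φ sin λ, z = sin φ).
The central angle between the endpoints is δ = arccos(p₁·p₂) ≈ 1.282 rad (73.5°).
Interpolate at f = 6/8 with slerp weights a = sin((1−f)δ)/sin δ ≈ 0.329, b = sin(fδ)/sin δ ≈ 0.856.
p = a·p₁ + b·p₂ ≈ (-0.370, 0.502, 0.782); φ = arcsin(p_z) ≈ 51.43°, λ = atan2(p_y, p_x) ≈ 126.45°.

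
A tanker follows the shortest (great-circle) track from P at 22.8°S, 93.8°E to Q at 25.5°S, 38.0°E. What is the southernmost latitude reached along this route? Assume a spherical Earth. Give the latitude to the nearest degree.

≈ 27°S

The great circle lies in the plane with unit normal n̂ = (p₁ × p₂)/|p₁ × p₂|.
Here n̂_z ≈ -0.890; the vertex latitude is φ_max = arccos|n̂_z| ≈ 27.1°.
Check via Clairaut: cos φ_max = |cos φ₁| · sin C = cos(22.8°)·sin(105.0°) ≈ 0.890, again giving ≈ 27.1°.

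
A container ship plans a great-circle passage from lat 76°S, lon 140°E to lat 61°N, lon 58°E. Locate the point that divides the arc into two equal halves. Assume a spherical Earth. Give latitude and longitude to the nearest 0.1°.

≈ lat 9.5°S, lon 82.8°E

Convert each endpoint to a unit vector on the sphere (x = cos φ cos λ, y = cos φ sin λ, z = sin φ).
The central angle between the endpoints is δ = arccos(p₁·p₂) ≈ 2.554 rad (146.3°).
Interpolate at f = 1/2 with slerp weights a = sin((1−f)δ)/sin δ ≈ 1.727, b = sin(fδ)/sin δ ≈ 1.727.
p = a·p₁ + b·p₂ ≈ (0.124, 0.978, -0.165); φ = arcsin(p_z) ≈ -9.51°, λ = atan2(p_y, p_x) ≈ 82.80°.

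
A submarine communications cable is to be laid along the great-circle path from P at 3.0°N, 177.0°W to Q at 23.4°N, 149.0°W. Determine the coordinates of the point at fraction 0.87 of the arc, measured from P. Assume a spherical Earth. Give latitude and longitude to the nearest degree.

≈ 21°N, 153°W

The haversine formula gives a central angle δ ≈ 0.592 rad (33.9°) between the endpoints.
Interpolate at f = 0.87 with slerp weights a = sin((1−f)δ)/sin δ ≈ 0.138, b = sin(fδ)/sin δ ≈ 0.883.
p = a·p₁ + b·p₂ ≈ (-0.832, -0.424, 0.358); φ = arcsin(p_z) ≈ 20.96°, λ = atan2(p_y, p_x) ≈ -152.97°.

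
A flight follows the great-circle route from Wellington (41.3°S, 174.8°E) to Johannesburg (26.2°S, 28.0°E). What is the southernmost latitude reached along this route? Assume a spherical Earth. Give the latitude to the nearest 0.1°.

The great circle lies in the plane with unit normal n̂ = (p₁ × p₂)/|p₁ × p₂|.
Here n̂_z ≈ -0.384; the vertex latitude is φ_max = arccos|n̂_z| ≈ 67.4°.
Check via Clairaut: cos φ_max = |cos φ₁| · sin C = cos(41.3°)·sin(149.3°) ≈ 0.384, again giving ≈ 67.4°.

≈ 67.4°S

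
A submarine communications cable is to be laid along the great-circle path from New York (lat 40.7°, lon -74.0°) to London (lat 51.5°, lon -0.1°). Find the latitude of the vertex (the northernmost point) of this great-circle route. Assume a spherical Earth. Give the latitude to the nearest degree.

≈ 54°

The great circle lies in the plane with unit normal n̂ = (p₁ × p₂)/|p₁ × p₂|.
Here n̂_z ≈ +0.591; the vertex latitude is φ_max = arccos|n̂_z| ≈ 53.8°.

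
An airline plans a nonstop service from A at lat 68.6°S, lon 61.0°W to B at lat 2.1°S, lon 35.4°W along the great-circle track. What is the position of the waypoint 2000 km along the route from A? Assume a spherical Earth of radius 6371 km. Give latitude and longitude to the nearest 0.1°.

The haversine formula gives a central angle δ ≈ 1.199 rad (68.7°) between the endpoints. The total great-circle distance is δ·R ≈ 1.199 × 6371 ≈ 7641 km, so the target fraction is f = 2000/7641 ≈ 0.262.
Interpolate at f ≈ 0.262 with slerp weights a = sin((1−f)δ)/sin δ ≈ 0.831, b = sin(fδ)/sin δ ≈ 0.331.
p = a·p₁ + b·p₂ ≈ (0.417, -0.457, -0.786); φ = arcsin(p_z) ≈ -51.79°, λ = atan2(p_y, p_x) ≈ -47.63°.

≈ lat 51.8°S, lon 47.6°W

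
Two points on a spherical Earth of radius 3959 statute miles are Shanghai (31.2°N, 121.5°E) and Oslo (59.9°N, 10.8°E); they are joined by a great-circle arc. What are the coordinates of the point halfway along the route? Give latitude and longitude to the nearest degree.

From cos δ = sin φ₁ sin φ₂ + cos φ₁ cos φ₂ cos Δλ, the central angle is δ ≈ 1.270 rad (72.8°).
Interpolate at f = 1/2 with slerp weights a = sin((1−f)δ)/sin δ ≈ 0.621, b = sin(fδ)/sin δ ≈ 0.621.
p = a·p₁ + b·p₂ ≈ (0.028, 0.511, 0.859); φ = arcsin(p_z) ≈ 59.20°, λ = atan2(p_y, p_x) ≈ 86.82°.

≈ 59°N, 87°E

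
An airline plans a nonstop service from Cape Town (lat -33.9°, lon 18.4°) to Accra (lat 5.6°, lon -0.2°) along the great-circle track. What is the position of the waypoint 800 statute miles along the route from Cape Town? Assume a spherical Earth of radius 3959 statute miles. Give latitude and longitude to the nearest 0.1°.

≈ lat -23.5°, lon 12.6°

From cos δ = sin φ₁ sin φ₂ + cos φ₁ cos φ₂ cos Δλ, the central angle is δ ≈ 0.755 rad (43.2°). The total great-circle distance is δ·R ≈ 0.755 × 3959 ≈ 2988 mi, so the target fraction is f = 800/2988 ≈ 0.268.
Interpolate at f ≈ 0.268 with slerp weights a = sin((1−f)δ)/sin δ ≈ 0.766, b = sin(fδ)/sin δ ≈ 0.293.
p = a·p₁ + b·p₂ ≈ (0.895, 0.200, -0.399); φ = arcsin(p_z) ≈ -23.50°, λ = atan2(p_y, p_x) ≈ 12.58°.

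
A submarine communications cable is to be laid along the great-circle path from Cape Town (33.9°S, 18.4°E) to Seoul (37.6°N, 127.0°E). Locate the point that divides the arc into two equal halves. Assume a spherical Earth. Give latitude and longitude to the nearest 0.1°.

Write both endpoints as unit vectors p₁, p₂ with components (cos φ cos λ, cos φ sin λ, sin φ).
The central angle between the endpoints is δ = arccos(p₁·p₂) ≈ 2.153 rad (123.4°).
Interpolate at f = 1/2 with slerp weights a = sin((1−f)δ)/sin δ ≈ 1.054, b = sin(fδ)/sin δ ≈ 1.054.
p = a·p₁ + b·p₂ ≈ (0.328, 0.943, 0.055); φ = arcsin(p_z) ≈ 3.17°, λ = atan2(p_y, p_x) ≈ 70.85°.

≈ 3.2°N, 70.8°E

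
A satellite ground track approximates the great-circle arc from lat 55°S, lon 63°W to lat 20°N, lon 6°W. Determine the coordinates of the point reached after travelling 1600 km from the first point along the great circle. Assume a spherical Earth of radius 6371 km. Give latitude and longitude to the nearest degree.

≈ lat 45°S, lon 47°W

Convert each endpoint to a unit vector on the sphere (x = cos φ cos λ, y = cos φ sin λ, z = sin φ).
The central angle between the endpoints is δ = arccos(p₁·p₂) ≈ 1.557 rad (89.2°). The total great-circle distance is δ·R ≈ 1.557 × 6371 ≈ 9922 km, so the target fraction is f = 1600/9922 ≈ 0.161.
Interpolate at f ≈ 0.161 with slerp weights a = sin((1−f)δ)/sin δ ≈ 0.965, b = sin(fδ)/sin δ ≈ 0.249.
p = a·p₁ + b·p₂ ≈ (0.484, -0.518, -0.706); φ = arcsin(p_z) ≈ -44.89°, λ = atan2(p_y, p_x) ≈ -46.95°.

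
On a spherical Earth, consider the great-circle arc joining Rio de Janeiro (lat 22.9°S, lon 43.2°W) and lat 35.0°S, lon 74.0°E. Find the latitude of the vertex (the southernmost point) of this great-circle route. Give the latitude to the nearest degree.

The great circle lies in the plane with unit normal n̂ = (p₁ × p₂)/|p₁ × p₂|.
Here n̂_z ≈ +0.676; the vertex latitude is φ_max = arccos|n̂_z| ≈ 47.5°.
Check via Clairaut: cos φ_max = |cos φ₁| · sin C = cos(22.9°)·sin(132.8°) ≈ 0.676, again giving ≈ 47.5°.

≈ 47°S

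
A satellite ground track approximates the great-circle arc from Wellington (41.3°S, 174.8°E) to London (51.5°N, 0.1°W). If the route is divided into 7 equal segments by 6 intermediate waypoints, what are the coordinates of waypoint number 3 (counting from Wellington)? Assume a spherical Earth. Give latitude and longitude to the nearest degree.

≈ 29°N, 156°E

Write both endpoints as unit vectors p₁, p₂ with components (cos φ cos λ, cos φ sin λ, sin φ).
The central angle between the endpoints is δ = arccos(p₁·p₂) ≈ 2.953 rad (169.2°).
Interpolate at f = 3/7 with slerp weights a = sin((1−f)δ)/sin δ ≈ 5.309, b = sin(fδ)/sin δ ≈ 5.098.
p = a·p₁ + b·p₂ ≈ (-0.798, 0.356, 0.486); φ = arcsin(p_z) ≈ 29.10°, λ = atan2(p_y, p_x) ≈ 155.96°.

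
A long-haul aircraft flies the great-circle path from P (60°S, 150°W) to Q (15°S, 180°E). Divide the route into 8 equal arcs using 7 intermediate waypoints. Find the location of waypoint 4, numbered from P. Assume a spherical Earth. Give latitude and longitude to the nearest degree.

≈ (38°S, 170°W)

Write both endpoints as unit vectors p₁, p₂ with components (cos φ cos λ, cos φ sin λ, sin φ).
The central angle between the endpoints is δ = arccos(p₁·p₂) ≈ 0.873 rad (50.0°).
Interpolate at f = 4/8 with slerp weights a = sin((1−f)δ)/sin δ ≈ 0.552, b = sin(fδ)/sin δ ≈ 0.552.
p = a·p₁ + b·p₂ ≈ (-0.772, -0.138, -0.621); φ = arcsin(p_z) ≈ -38.36°, λ = atan2(p_y, p_x) ≈ -169.87°.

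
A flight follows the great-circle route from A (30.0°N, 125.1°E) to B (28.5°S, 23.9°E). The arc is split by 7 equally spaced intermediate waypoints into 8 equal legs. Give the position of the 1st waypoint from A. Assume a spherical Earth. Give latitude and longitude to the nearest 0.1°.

≈ (24.2°N, 110.7°E)

Convert each endpoint to a unit vector on the sphere (x = cos φ cos λ, y = cos φ sin λ, z = sin φ).
The central angle between the endpoints is δ = arccos(p₁·p₂) ≈ 1.968 rad (112.7°).
Interpolate at f = 1/8 with slerp weights a = sin((1−f)δ)/sin δ ≈ 1.072, b = sin(fδ)/sin δ ≈ 0.264.
p = a·p₁ + b·p₂ ≈ (-0.322, 0.853, 0.410); φ = arcsin(p_z) ≈ 24.20°, λ = atan2(p_y, p_x) ≈ 110.65°.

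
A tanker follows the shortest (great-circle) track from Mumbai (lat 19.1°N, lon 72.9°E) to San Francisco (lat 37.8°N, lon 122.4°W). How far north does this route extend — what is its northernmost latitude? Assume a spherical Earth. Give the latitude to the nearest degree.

The great circle lies in the plane with unit normal n̂ = (p₁ × p₂)/|p₁ × p₂|.
Here n̂_z ≈ +0.231; the vertex latitude is φ_max = arccos|n̂_z| ≈ 76.7°.
Check via Clairaut: cos φ_max = |cos φ₁| · sin C = cos(19.1°)·sin(14.1°) ≈ 0.231, again giving ≈ 76.7°.

≈ 77°N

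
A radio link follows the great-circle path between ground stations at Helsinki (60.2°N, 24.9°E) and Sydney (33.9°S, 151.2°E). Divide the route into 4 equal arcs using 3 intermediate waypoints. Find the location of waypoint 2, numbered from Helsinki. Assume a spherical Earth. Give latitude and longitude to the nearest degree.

≈ 25°N, 114°E

Convert each endpoint to a unit vector on the sphere (x = cos φ cos λ, y = cos φ sin λ, z = sin φ).
The central angle between the endpoints is δ = arccos(p₁·p₂) ≈ 2.386 rad (136.7°).
Interpolate at f = 2/4 with slerp weights a = sin((1−f)δ)/sin δ ≈ 1.356, b = sin(fδ)/sin δ ≈ 1.356.
p = a·p₁ + b·p₂ ≈ (-0.375, 0.826, 0.420); φ = arcsin(p_z) ≈ 24.86°, λ = atan2(p_y, p_x) ≈ 114.42°.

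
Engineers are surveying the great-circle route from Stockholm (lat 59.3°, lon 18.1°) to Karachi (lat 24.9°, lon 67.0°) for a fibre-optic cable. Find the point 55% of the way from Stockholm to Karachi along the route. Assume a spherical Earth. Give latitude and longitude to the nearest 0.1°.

≈ lat 42.7°, lon 52.0°

Write both endpoints as unit vectors p₁, p₂ with components (cos φ cos λ, cos φ sin λ, sin φ).
The central angle between the endpoints is δ = arccos(p₁·p₂) ≈ 0.841 rad (48.2°).
Interpolate at f = 0.55 with slerp weights a = sin((1−f)δ)/sin δ ≈ 0.496, b = sin(fδ)/sin δ ≈ 0.599.
p = a·p₁ + b·p₂ ≈ (0.453, 0.579, 0.678); φ = arcsin(p_z) ≈ 42.72°, λ = atan2(p_y, p_x) ≈ 51.95°.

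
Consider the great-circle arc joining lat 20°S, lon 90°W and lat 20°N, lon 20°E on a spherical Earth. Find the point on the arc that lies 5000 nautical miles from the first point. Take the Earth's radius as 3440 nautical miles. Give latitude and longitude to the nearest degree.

The haversine formula gives a central angle δ ≈ 2.003 rad (114.8°) between the endpoints. The total great-circle distance is δ·R ≈ 2.003 × 3440 ≈ 6891 nmi, so the target fraction is f = 5000/6891 ≈ 0.726.
Interpolate at f ≈ 0.726 with slerp weights a = sin((1−f)δ)/sin δ ≈ 0.575, b = sin(fδ)/sin δ ≈ 1.094.
p = a·p₁ + b·p₂ ≈ (0.966, -0.189, 0.177); φ = arcsin(p_z) ≈ 10.21°, λ = atan2(p_y, p_x) ≈ -11.08°.

≈ lat 10°N, lon 11°W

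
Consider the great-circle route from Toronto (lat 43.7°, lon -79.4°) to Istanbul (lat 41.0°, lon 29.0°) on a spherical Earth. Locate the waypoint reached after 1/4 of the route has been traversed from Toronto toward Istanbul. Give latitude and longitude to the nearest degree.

≈ lat 54°, lon -56°

From cos δ = sin φ₁ sin φ₂ + cos φ₁ cos φ₂ cos Δλ, the central angle is δ ≈ 1.286 rad (73.7°).
Interpolate at f = 1/4 with slerp weights a = sin((1−f)δ)/sin δ ≈ 0.856, b = sin(fδ)/sin δ ≈ 0.329.
p = a·p₁ + b·p₂ ≈ (0.331, -0.488, 0.808); φ = arcsin(p_z) ≈ 53.86°, λ = atan2(p_y, p_x) ≈ -55.84°.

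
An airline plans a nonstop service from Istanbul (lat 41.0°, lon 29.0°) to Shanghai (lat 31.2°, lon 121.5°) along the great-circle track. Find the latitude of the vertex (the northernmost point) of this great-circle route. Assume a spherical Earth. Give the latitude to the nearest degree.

The great circle lies in the plane with unit normal n̂ = (p₁ × p₂)/|p₁ × p₂|.
Here n̂_z ≈ +0.679; the vertex latitude is φ_max = arccos|n̂_z| ≈ 47.3°.
Check via Clairaut: cos φ_max = |cos φ₁| · sin C = cos(41.0°)·sin(64.1°) ≈ 0.679, again giving ≈ 47.3°.

≈ 47°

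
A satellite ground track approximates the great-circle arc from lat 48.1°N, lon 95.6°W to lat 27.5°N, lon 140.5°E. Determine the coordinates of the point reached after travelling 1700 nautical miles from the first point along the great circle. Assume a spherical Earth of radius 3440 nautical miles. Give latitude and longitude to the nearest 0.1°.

The haversine formula gives a central angle δ ≈ 1.558 rad (89.2°) between the endpoints. The total great-circle distance is δ·R ≈ 1.558 × 3440 ≈ 5358 nmi, so the target fraction is f = 1700/5358 ≈ 0.317.
Interpolate at f ≈ 0.317 with slerp weights a = sin((1−f)δ)/sin δ ≈ 0.874, b = sin(fδ)/sin δ ≈ 0.474.
p = a·p₁ + b·p₂ ≈ (-0.382, -0.313, 0.870); φ = arcsin(p_z) ≈ 60.41°, λ = atan2(p_y, p_x) ≈ -140.62°.

≈ lat 60.4°N, lon 140.6°W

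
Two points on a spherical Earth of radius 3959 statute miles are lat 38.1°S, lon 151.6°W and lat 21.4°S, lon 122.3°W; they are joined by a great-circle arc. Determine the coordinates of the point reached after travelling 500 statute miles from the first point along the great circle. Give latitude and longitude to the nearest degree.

Convert each endpoint to a unit vector on the sphere (x = cos φ cos λ, y = cos φ sin λ, z = sin φ).
The central angle between the endpoints is δ = arccos(p₁·p₂) ≈ 0.527 rad (30.2°). The total great-circle distance is δ·R ≈ 0.527 × 3959 ≈ 2088 mi, so the target fraction is f = 500/2088 ≈ 0.239.
Interpolate at f ≈ 0.239 with slerp weights a = sin((1−f)δ)/sin δ ≈ 0.776, b = sin(fδ)/sin δ ≈ 0.250.
p = a·p₁ + b·p₂ ≈ (-0.662, -0.487, -0.570); φ = arcsin(p_z) ≈ -34.75°, λ = atan2(p_y, p_x) ≈ -143.62°.

≈ lat 35°S, lon 144°W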